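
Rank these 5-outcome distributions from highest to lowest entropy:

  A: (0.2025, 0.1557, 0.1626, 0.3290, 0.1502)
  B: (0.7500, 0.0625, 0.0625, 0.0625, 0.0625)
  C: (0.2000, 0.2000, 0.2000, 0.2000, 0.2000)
C > A > B

Key insight: Entropy is maximized by uniform distributions and minimized by concentrated distributions.

- Uniform distributions have maximum entropy log₂(5) = 2.3219 bits
- The more "peaked" or concentrated a distribution, the lower its entropy

Entropies:
  H(A) = 2.2489 bits
  H(B) = 1.3113 bits
  H(C) = 2.3219 bits

Ranking: C > A > B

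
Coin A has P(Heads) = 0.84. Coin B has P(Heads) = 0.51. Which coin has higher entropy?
B

For binary distributions, entropy is maximized at p=0.5 and decreases as p moves toward 0 or 1.

H(A) = H(0.84) = 0.6343 bits
H(B) = H(0.51) = 0.9997 bits

Distribution B (p=0.51) is closer to uniform (p=0.5), so it has higher entropy.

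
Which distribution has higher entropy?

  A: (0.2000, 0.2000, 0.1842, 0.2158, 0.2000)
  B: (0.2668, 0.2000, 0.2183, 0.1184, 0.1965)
A

Both distributions are close to uniform, making this a harder comparison.

H(A) = 2.3201 bits
H(B) = 2.2780 bits

The distribution closer to uniform has higher entropy.
Answer: A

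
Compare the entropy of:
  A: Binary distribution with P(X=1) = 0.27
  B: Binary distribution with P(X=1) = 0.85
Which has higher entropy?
A

For binary distributions, entropy is maximized at p=0.5 and decreases as p moves toward 0 or 1.

H(A) = H(0.27) = 0.8415 bits
H(B) = H(0.85) = 0.6098 bits

Distribution A (p=0.27) is closer to uniform (p=0.5), so it has higher entropy.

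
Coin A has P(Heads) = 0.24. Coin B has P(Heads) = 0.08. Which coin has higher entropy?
A

For binary distributions, entropy is maximized at p=0.5 and decreases as p moves toward 0 or 1.

H(A) = H(0.24) = 0.7950 bits
H(B) = H(0.08) = 0.4022 bits

Distribution A (p=0.24) is closer to uniform (p=0.5), so it has higher entropy.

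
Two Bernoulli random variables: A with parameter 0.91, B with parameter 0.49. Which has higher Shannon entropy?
B

For binary distributions, entropy is maximized at p=0.5 and decreases as p moves toward 0 or 1.

H(A) = H(0.91) = 0.4365 bits
H(B) = H(0.49) = 0.9997 bits

Distribution B (p=0.49) is closer to uniform (p=0.5), so it has higher entropy.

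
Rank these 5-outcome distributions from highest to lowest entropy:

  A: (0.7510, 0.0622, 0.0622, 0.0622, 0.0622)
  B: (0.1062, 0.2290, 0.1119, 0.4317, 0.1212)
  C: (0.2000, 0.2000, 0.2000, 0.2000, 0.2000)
C > B > A

Key insight: Entropy is maximized by uniform distributions and minimized by concentrated distributions.

- Uniform distributions have maximum entropy log₂(5) = 2.3219 bits
- The more "peaked" or concentrated a distribution, the lower its entropy

Entropies:
  H(A) = 1.3077 bits
  H(B) = 2.0764 bits
  H(C) = 2.3219 bits

Ranking: C > B > A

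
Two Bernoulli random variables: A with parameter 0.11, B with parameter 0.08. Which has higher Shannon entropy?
A

For binary distributions, entropy is maximized at p=0.5 and decreases as p moves toward 0 or 1.

H(A) = H(0.11) = 0.4999 bits
H(B) = H(0.08) = 0.4022 bits

Distribution A (p=0.11) is closer to uniform (p=0.5), so it has higher entropy.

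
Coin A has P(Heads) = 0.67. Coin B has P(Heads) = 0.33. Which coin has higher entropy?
Equal

For binary distributions, entropy is maximized at p=0.5 and decreases as p moves toward 0 or 1.

H(A) = H(0.67) = 0.9149 bits
H(B) = H(0.33) = 0.9149 bits

Both distributions are equally far from uniform (|0.67-0.5| = |0.33-0.5|), so they have the same entropy.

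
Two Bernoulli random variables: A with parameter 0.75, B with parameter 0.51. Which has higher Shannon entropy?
B

For binary distributions, entropy is maximized at p=0.5 and decreases as p moves toward 0 or 1.

H(A) = H(0.75) = 0.8113 bits
H(B) = H(0.51) = 0.9997 bits

Distribution B (p=0.51) is closer to uniform (p=0.5), so it has higher entropy.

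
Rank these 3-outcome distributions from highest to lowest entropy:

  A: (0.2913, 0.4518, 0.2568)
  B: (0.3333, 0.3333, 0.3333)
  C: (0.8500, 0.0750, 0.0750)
B > A > C

Key insight: Entropy is maximized by uniform distributions and minimized by concentrated distributions.

- Uniform distributions have maximum entropy log₂(3) = 1.5850 bits
- The more "peaked" or concentrated a distribution, the lower its entropy

Entropies:
  H(A) = 1.5399 bits
  H(B) = 1.5850 bits
  H(C) = 0.7598 bits

Ranking: B > A > C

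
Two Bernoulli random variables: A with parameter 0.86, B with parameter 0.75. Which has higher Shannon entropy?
B

For binary distributions, entropy is maximized at p=0.5 and decreases as p moves toward 0 or 1.

H(A) = H(0.86) = 0.5842 bits
H(B) = H(0.75) = 0.8113 bits

Distribution B (p=0.75) is closer to uniform (p=0.5), so it has higher entropy.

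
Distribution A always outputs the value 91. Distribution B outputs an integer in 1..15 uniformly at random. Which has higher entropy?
B

A is deterministic, so H(A) = 0. B is uniform over 15 outcomes, so H(B) = log₂(15) = 3.907 bits. Any distribution with genuine randomness has higher entropy than a deterministic one.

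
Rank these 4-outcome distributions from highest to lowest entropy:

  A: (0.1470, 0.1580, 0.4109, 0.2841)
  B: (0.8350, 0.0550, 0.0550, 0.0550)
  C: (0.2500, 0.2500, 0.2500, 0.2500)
C > A > B

Key insight: Entropy is maximized by uniform distributions and minimized by concentrated distributions.

- Uniform distributions have maximum entropy log₂(4) = 2.0000 bits
- The more "peaked" or concentrated a distribution, the lower its entropy

Entropies:
  H(A) = 1.8703 bits
  H(B) = 0.9077 bits
  H(C) = 2.0000 bits

Ranking: C > A > B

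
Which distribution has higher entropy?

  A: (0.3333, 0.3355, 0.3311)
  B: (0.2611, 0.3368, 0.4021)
A

Both distributions are close to uniform, making this a harder comparison.

H(A) = 1.5849 bits
H(B) = 1.5631 bits

The distribution closer to uniform has higher entropy.
Answer: A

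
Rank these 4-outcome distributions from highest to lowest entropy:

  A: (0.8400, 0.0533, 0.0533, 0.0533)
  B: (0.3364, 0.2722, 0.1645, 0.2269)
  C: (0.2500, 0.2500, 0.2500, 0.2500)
C > B > A

Key insight: Entropy is maximized by uniform distributions and minimized by concentrated distributions.

- Uniform distributions have maximum entropy log₂(4) = 2.0000 bits
- The more "peaked" or concentrated a distribution, the lower its entropy

Entropies:
  H(A) = 0.8879 bits
  H(B) = 1.9536 bits
  H(C) = 2.0000 bits

Ranking: C > B > A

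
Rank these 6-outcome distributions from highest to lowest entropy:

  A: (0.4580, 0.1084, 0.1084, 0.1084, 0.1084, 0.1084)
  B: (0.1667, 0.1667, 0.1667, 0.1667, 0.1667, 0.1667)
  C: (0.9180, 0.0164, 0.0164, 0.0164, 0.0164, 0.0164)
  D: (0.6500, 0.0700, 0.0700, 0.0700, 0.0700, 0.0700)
B > A > D > C

Key insight: Entropy is maximized by uniform distributions and minimized by concentrated distributions.

Entropies:
  H(A) = 2.2534 bits
  H(B) = 2.5850 bits
  H(C) = 0.5996 bits
  H(D) = 1.7467 bits

Ranking: B > A > D > C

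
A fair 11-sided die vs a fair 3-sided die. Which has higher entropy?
11-sided die

Both are uniform distributions; for uniform over n outcomes, H = log₂(n). H(11-sided) = log₂(11) = 3.459 bits and H(3-sided) = log₂(3) = 1.585 bits. More outcomes in a uniform distribution means higher entropy.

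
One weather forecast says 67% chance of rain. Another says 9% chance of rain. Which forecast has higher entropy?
67% forecast

Treat each forecast as a Bernoulli distribution. Binary entropy is maximized at p=0.5 and falls off symmetrically toward 0 or 1. The 67% forecast is closer to 50%, so it is more uncertain. H(67%) ≈ 0.915 bits, H(9%) ≈ 0.436 bits.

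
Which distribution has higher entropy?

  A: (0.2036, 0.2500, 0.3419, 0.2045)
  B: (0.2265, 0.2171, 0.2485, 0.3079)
B

Both distributions are close to uniform, making this a harder comparison.

H(A) = 1.9651 bits
H(B) = 1.9861 bits

The distribution closer to uniform has higher entropy.
Answer: B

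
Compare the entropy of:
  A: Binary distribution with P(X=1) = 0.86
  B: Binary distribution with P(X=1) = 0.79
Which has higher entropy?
B

For binary distributions, entropy is maximized at p=0.5 and decreases as p moves toward 0 or 1.

H(A) = H(0.86) = 0.5842 bits
H(B) = H(0.79) = 0.7415 bits

Distribution B (p=0.79) is closer to uniform (p=0.5), so it has higher entropy.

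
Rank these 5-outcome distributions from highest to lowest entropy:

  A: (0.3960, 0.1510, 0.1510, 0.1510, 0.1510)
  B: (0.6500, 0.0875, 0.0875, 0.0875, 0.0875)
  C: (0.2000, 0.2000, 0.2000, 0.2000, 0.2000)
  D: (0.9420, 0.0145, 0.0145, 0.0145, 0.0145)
C > A > B > D

Key insight: Entropy is maximized by uniform distributions and minimized by concentrated distributions.

Entropies:
  H(A) = 2.1766 bits
  H(B) = 1.6341 bits
  H(C) = 2.3219 bits
  H(D) = 0.4355 bits

Ranking: C > A > B > D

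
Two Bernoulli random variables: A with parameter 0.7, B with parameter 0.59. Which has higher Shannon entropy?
B

For binary distributions, entropy is maximized at p=0.5 and decreases as p moves toward 0 or 1.

H(A) = H(0.7) = 0.8813 bits
H(B) = H(0.59) = 0.9765 bits

Distribution B (p=0.59) is closer to uniform (p=0.5), so it has higher entropy.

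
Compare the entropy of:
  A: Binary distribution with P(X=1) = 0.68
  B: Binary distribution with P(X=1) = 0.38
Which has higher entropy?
B

For binary distributions, entropy is maximized at p=0.5 and decreases as p moves toward 0 or 1.

H(A) = H(0.68) = 0.9044 bits
H(B) = H(0.38) = 0.9580 bits

Distribution B (p=0.38) is closer to uniform (p=0.5), so it has higher entropy.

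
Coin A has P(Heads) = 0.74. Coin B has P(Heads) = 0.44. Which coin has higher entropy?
B

For binary distributions, entropy is maximized at p=0.5 and decreases as p moves toward 0 or 1.

H(A) = H(0.74) = 0.8267 bits
H(B) = H(0.44) = 0.9896 bits

Distribution B (p=0.44) is closer to uniform (p=0.5), so it has higher entropy.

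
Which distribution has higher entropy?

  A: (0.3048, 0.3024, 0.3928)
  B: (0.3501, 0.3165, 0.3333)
B

Both distributions are close to uniform, making this a harder comparison.

H(A) = 1.5738 bits
H(B) = 1.5837 bits

The distribution closer to uniform has higher entropy.
Answer: B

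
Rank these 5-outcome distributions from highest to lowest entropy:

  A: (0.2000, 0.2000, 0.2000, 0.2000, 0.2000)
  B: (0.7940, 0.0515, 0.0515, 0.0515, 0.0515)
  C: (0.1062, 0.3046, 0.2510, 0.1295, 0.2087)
A > C > B

Key insight: Entropy is maximized by uniform distributions and minimized by concentrated distributions.

- Uniform distributions have maximum entropy log₂(5) = 2.3219 bits
- The more "peaked" or concentrated a distribution, the lower its entropy

Entropies:
  H(A) = 2.3219 bits
  H(B) = 1.1458 bits
  H(C) = 2.2202 bits

Ranking: A > C > B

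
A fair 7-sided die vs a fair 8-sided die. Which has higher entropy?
8-sided die

Both are uniform distributions; for uniform over n outcomes, H = log₂(n). H(7-sided) = log₂(7) = 2.807 bits and H(8-sided) = log₂(8) = 3.000 bits. More outcomes in a uniform distribution means higher entropy.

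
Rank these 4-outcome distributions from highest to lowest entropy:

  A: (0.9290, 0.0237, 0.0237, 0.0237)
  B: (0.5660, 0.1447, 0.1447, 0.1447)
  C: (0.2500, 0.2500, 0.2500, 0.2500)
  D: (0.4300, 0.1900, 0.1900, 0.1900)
C > D > B > A

Key insight: Entropy is maximized by uniform distributions and minimized by concentrated distributions.

Entropies:
  H(A) = 0.4822 bits
  H(B) = 1.6753 bits
  H(C) = 2.0000 bits
  H(D) = 1.8892 bits

Ranking: C > D > B > A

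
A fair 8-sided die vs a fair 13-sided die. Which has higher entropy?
13-sided die

Both are uniform distributions; for uniform over n outcomes, H = log₂(n). H(8-sided) = log₂(8) = 3.000 bits and H(13-sided) = log₂(13) = 3.700 bits. More outcomes in a uniform distribution means higher entropy.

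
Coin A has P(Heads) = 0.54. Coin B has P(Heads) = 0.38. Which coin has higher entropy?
A

For binary distributions, entropy is maximized at p=0.5 and decreases as p moves toward 0 or 1.

H(A) = H(0.54) = 0.9954 bits
H(B) = H(0.38) = 0.9580 bits

Distribution A (p=0.54) is closer to uniform (p=0.5), so it has higher entropy.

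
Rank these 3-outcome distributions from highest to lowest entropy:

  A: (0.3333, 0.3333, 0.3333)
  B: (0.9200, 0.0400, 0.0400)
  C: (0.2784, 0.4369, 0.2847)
A > C > B

Key insight: Entropy is maximized by uniform distributions and minimized by concentrated distributions.

- Uniform distributions have maximum entropy log₂(3) = 1.5850 bits
- The more "peaked" or concentrated a distribution, the lower its entropy

Entropies:
  H(A) = 1.5850 bits
  H(B) = 0.4822 bits
  H(C) = 1.5515 bits

Ranking: A > C > B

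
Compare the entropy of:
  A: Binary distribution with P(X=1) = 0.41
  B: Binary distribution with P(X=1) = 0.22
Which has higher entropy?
A

For binary distributions, entropy is maximized at p=0.5 and decreases as p moves toward 0 or 1.

H(A) = H(0.41) = 0.9765 bits
H(B) = H(0.22) = 0.7602 bits

Distribution A (p=0.41) is closer to uniform (p=0.5), so it has higher entropy.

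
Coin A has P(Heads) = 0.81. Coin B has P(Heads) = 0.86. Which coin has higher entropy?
A

For binary distributions, entropy is maximized at p=0.5 and decreases as p moves toward 0 or 1.

H(A) = H(0.81) = 0.7015 bits
H(B) = H(0.86) = 0.5842 bits

Distribution A (p=0.81) is closer to uniform (p=0.5), so it has higher entropy.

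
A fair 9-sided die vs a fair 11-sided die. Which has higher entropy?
11-sided die

Both are uniform distributions; for uniform over n outcomes, H = log₂(n). H(9-sided) = log₂(9) = 3.170 bits and H(11-sided) = log₂(11) = 3.459 bits. More outcomes in a uniform distribution means higher entropy.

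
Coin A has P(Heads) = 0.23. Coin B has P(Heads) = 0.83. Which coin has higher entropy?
A

For binary distributions, entropy is maximized at p=0.5 and decreases as p moves toward 0 or 1.

H(A) = H(0.23) = 0.7780 bits
H(B) = H(0.83) = 0.6577 bits

Distribution A (p=0.23) is closer to uniform (p=0.5), so it has higher entropy.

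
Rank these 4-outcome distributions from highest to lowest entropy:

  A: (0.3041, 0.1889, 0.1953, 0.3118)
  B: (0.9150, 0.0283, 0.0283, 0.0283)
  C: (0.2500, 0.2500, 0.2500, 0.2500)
C > A > B

Key insight: Entropy is maximized by uniform distributions and minimized by concentrated distributions.

- Uniform distributions have maximum entropy log₂(4) = 2.0000 bits
- The more "peaked" or concentrated a distribution, the lower its entropy

Entropies:
  H(A) = 1.9607 bits
  H(B) = 0.5543 bits
  H(C) = 2.0000 bits

Ranking: C > A > B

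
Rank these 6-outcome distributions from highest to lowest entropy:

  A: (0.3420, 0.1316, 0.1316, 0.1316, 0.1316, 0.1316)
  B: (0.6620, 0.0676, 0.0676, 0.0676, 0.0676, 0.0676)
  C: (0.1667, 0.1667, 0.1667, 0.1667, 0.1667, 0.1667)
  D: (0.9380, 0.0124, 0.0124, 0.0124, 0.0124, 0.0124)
C > A > B > D

Key insight: Entropy is maximized by uniform distributions and minimized by concentrated distributions.

Entropies:
  H(A) = 2.4545 bits
  H(B) = 1.7077 bits
  H(C) = 2.5850 bits
  H(D) = 0.4793 bits

Ranking: C > A > B > D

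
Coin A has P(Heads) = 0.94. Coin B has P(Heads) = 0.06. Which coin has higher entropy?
Equal

For binary distributions, entropy is maximized at p=0.5 and decreases as p moves toward 0 or 1.

H(A) = H(0.94) = 0.3274 bits
H(B) = H(0.06) = 0.3274 bits

Both distributions are equally far from uniform (|0.94-0.5| = |0.06-0.5|), so they have the same entropy.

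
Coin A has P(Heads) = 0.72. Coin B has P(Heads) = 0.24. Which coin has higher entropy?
A

For binary distributions, entropy is maximized at p=0.5 and decreases as p moves toward 0 or 1.

H(A) = H(0.72) = 0.8555 bits
H(B) = H(0.24) = 0.7950 bits

Distribution A (p=0.72) is closer to uniform (p=0.5), so it has higher entropy.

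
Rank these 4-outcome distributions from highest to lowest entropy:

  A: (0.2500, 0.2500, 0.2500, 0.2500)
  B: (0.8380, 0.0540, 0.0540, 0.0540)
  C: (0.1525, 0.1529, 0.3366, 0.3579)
A > C > B

Key insight: Entropy is maximized by uniform distributions and minimized by concentrated distributions.

- Uniform distributions have maximum entropy log₂(4) = 2.0000 bits
- The more "peaked" or concentrated a distribution, the lower its entropy

Entropies:
  H(A) = 2.0000 bits
  H(B) = 0.8958 bits
  H(C) = 1.8874 bits

Ranking: A > C > B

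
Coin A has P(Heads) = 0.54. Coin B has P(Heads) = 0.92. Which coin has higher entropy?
A

For binary distributions, entropy is maximized at p=0.5 and decreases as p moves toward 0 or 1.

H(A) = H(0.54) = 0.9954 bits
H(B) = H(0.92) = 0.4022 bits

Distribution A (p=0.54) is closer to uniform (p=0.5), so it has higher entropy.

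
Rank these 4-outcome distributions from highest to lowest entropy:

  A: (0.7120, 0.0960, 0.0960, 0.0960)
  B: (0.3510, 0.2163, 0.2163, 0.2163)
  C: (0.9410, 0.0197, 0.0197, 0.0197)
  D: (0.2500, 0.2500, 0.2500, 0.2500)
D > B > A > C

Key insight: Entropy is maximized by uniform distributions and minimized by concentrated distributions.

Entropies:
  H(A) = 1.3226 bits
  H(B) = 1.9636 bits
  H(C) = 0.4170 bits
  H(D) = 2.0000 bits

Ranking: D > B > A > C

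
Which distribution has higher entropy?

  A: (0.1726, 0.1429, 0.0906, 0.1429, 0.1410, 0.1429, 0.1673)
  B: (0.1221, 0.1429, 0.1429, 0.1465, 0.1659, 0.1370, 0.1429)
B

Both distributions are close to uniform, making this a harder comparison.

H(A) = 2.7844 bits
H(B) = 2.8023 bits

The distribution closer to uniform has higher entropy.
Answer: B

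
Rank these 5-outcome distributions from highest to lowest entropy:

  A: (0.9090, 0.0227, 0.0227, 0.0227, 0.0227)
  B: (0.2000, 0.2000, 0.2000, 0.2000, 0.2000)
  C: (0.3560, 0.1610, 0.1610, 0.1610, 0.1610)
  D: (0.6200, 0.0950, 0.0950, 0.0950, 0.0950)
B > C > D > A

Key insight: Entropy is maximized by uniform distributions and minimized by concentrated distributions.

Entropies:
  H(A) = 0.6218 bits
  H(B) = 2.3219 bits
  H(C) = 2.2273 bits
  H(D) = 1.7180 bits

Ranking: B > C > D > A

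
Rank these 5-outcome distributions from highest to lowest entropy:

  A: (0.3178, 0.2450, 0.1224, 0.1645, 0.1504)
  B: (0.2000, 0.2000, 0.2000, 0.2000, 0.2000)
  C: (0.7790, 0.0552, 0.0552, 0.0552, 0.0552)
B > A > C

Key insight: Entropy is maximized by uniform distributions and minimized by concentrated distributions.

- Uniform distributions have maximum entropy log₂(5) = 2.3219 bits
- The more "peaked" or concentrated a distribution, the lower its entropy

Entropies:
  H(A) = 2.2330 bits
  H(B) = 2.3219 bits
  H(C) = 1.2040 bits

Ranking: B > A > C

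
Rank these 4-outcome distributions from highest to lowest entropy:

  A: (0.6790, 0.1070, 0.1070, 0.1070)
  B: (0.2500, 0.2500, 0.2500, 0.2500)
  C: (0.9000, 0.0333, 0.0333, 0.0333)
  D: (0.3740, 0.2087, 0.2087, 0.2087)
B > D > A > C

Key insight: Entropy is maximized by uniform distributions and minimized by concentrated distributions.

Entropies:
  H(A) = 1.4142 bits
  H(B) = 2.0000 bits
  H(C) = 0.6275 bits
  H(D) = 1.9459 bits

Ranking: B > D > A > C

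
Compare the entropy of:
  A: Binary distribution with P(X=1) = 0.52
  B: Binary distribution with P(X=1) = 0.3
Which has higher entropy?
A

For binary distributions, entropy is maximized at p=0.5 and decreases as p moves toward 0 or 1.

H(A) = H(0.52) = 0.9988 bits
H(B) = H(0.3) = 0.8813 bits

Distribution A (p=0.52) is closer to uniform (p=0.5), so it has higher entropy.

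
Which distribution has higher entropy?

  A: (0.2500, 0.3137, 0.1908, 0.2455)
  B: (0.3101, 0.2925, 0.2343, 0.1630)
A

Both distributions are close to uniform, making this a harder comparison.

H(A) = 1.9781 bits
H(B) = 1.9597 bits

The distribution closer to uniform has higher entropy.
Answer: A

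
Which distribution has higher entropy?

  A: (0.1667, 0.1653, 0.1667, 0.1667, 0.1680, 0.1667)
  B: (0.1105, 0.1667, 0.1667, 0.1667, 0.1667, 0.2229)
A

Both distributions are close to uniform, making this a harder comparison.

H(A) = 2.5849 bits
H(B) = 2.5571 bits

The distribution closer to uniform has higher entropy.
Answer: A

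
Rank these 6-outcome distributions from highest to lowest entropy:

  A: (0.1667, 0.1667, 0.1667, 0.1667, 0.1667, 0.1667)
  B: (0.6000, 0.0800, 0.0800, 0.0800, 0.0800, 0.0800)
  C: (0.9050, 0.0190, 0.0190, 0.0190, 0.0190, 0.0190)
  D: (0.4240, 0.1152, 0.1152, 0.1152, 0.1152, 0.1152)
A > D > B > C

Key insight: Entropy is maximized by uniform distributions and minimized by concentrated distributions.

Entropies:
  H(A) = 2.5850 bits
  H(B) = 1.8997 bits
  H(C) = 0.6735 bits
  H(D) = 2.3207 bits

Ranking: A > D > B > C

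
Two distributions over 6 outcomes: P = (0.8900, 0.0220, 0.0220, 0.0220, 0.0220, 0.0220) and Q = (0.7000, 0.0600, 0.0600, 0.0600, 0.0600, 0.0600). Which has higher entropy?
Q

P is highly concentrated on one outcome (89%), making it nearly deterministic. Q spreads its mass more evenly (max 70%). The more spread-out distribution has higher entropy: H(P) ≈ 0.755 bits, H(Q) ≈ 1.578 bits.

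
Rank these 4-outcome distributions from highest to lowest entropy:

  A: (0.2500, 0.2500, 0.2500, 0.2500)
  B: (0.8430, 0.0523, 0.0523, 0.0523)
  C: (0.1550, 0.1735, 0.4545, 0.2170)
A > C > B

Key insight: Entropy is maximized by uniform distributions and minimized by concentrated distributions.

- Uniform distributions have maximum entropy log₂(4) = 2.0000 bits
- The more "peaked" or concentrated a distribution, the lower its entropy

Entropies:
  H(A) = 2.0000 bits
  H(B) = 0.8759 bits
  H(C) = 1.8506 bits

Ranking: A > C > B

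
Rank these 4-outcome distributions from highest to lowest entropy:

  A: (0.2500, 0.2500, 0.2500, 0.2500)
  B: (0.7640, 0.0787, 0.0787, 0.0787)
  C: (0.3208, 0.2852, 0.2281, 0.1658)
A > C > B

Key insight: Entropy is maximized by uniform distributions and minimized by concentrated distributions.

- Uniform distributions have maximum entropy log₂(4) = 2.0000 bits
- The more "peaked" or concentrated a distribution, the lower its entropy

Entropies:
  H(A) = 2.0000 bits
  H(B) = 1.1624 bits
  H(C) = 1.9587 bits

Ranking: A > C > B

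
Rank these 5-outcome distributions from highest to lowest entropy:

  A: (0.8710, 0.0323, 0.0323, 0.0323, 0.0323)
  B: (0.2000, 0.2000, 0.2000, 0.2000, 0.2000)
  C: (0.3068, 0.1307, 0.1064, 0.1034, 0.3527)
B > C > A

Key insight: Entropy is maximized by uniform distributions and minimized by concentrated distributions.

- Uniform distributions have maximum entropy log₂(5) = 2.3219 bits
- The more "peaked" or concentrated a distribution, the lower its entropy

Entropies:
  H(A) = 0.8127 bits
  H(B) = 2.3219 bits
  H(C) = 2.1193 bits

Ranking: B > C > A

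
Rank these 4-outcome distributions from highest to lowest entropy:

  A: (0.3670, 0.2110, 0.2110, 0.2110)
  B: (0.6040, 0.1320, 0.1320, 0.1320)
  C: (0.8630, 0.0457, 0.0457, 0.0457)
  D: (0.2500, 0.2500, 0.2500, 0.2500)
D > A > B > C

Key insight: Entropy is maximized by uniform distributions and minimized by concentrated distributions.

Entropies:
  H(A) = 1.9516 bits
  H(B) = 1.5962 bits
  H(C) = 0.7935 bits
  H(D) = 2.0000 bits

Ranking: D > A > B > C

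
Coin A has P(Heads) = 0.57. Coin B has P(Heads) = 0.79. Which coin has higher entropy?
A

For binary distributions, entropy is maximized at p=0.5 and decreases as p moves toward 0 or 1.

H(A) = H(0.57) = 0.9858 bits
H(B) = H(0.79) = 0.7415 bits

Distribution A (p=0.57) is closer to uniform (p=0.5), so it has higher entropy.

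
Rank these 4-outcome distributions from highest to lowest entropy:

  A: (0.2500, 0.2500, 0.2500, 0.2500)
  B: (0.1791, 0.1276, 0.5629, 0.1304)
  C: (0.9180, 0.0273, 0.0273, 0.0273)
A > B > C

Key insight: Entropy is maximized by uniform distributions and minimized by concentrated distributions.

- Uniform distributions have maximum entropy log₂(4) = 2.0000 bits
- The more "peaked" or concentrated a distribution, the lower its entropy

Entropies:
  H(A) = 2.0000 bits
  H(B) = 1.6733 bits
  H(C) = 0.5392 bits

Ranking: A > B > C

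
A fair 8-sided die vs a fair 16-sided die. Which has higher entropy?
16-sided die

Both are uniform distributions; for uniform over n outcomes, H = log₂(n). H(8-sided) = log₂(8) = 3.000 bits and H(16-sided) = log₂(16) = 4.000 bits. More outcomes in a uniform distribution means higher entropy.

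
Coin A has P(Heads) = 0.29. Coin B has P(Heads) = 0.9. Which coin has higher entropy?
A

For binary distributions, entropy is maximized at p=0.5 and decreases as p moves toward 0 or 1.

H(A) = H(0.29) = 0.8687 bits
H(B) = H(0.9) = 0.4690 bits

Distribution A (p=0.29) is closer to uniform (p=0.5), so it has higher entropy.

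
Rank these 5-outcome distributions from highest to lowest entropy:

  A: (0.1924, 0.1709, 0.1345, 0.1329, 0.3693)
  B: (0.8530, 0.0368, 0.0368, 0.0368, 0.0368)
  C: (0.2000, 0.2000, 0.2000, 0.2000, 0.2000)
C > A > B

Key insight: Entropy is maximized by uniform distributions and minimized by concentrated distributions.

- Uniform distributions have maximum entropy log₂(5) = 2.3219 bits
- The more "peaked" or concentrated a distribution, the lower its entropy

Entropies:
  H(A) = 2.2001 bits
  H(B) = 0.8963 bits
  H(C) = 2.3219 bits

Ranking: C > A > B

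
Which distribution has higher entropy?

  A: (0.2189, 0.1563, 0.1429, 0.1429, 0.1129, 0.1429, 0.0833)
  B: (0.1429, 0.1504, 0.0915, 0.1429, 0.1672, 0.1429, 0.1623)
B

Both distributions are close to uniform, making this a harder comparison.

H(A) = 2.7554 bits
H(B) = 2.7871 bits

The distribution closer to uniform has higher entropy.
Answer: B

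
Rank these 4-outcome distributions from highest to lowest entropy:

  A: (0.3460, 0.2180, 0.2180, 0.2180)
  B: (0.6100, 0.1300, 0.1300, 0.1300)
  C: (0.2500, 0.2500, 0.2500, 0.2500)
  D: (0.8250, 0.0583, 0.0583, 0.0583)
C > A > B > D

Key insight: Entropy is maximized by uniform distributions and minimized by concentrated distributions.

Entropies:
  H(A) = 1.9670 bits
  H(B) = 1.5829 bits
  H(C) = 2.0000 bits
  H(D) = 0.9464 bits

Ranking: C > A > B > D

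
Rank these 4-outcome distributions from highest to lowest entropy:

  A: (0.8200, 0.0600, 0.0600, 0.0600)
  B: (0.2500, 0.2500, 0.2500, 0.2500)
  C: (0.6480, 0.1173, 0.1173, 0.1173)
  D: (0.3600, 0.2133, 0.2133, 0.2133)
B > D > C > A

Key insight: Entropy is maximized by uniform distributions and minimized by concentrated distributions.

Entropies:
  H(A) = 0.9654 bits
  H(B) = 2.0000 bits
  H(C) = 1.4937 bits
  H(D) = 1.9571 bits

Ranking: B > D > C > A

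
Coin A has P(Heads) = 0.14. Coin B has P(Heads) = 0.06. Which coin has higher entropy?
A

For binary distributions, entropy is maximized at p=0.5 and decreases as p moves toward 0 or 1.

H(A) = H(0.14) = 0.5842 bits
H(B) = H(0.06) = 0.3274 bits

Distribution A (p=0.14) is closer to uniform (p=0.5), so it has higher entropy.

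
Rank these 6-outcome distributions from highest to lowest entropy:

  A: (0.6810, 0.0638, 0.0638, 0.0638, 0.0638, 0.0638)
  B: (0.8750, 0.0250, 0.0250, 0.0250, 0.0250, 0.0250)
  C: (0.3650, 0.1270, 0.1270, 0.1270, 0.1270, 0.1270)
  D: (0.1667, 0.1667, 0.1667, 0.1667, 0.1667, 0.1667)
D > C > A > B

Key insight: Entropy is maximized by uniform distributions and minimized by concentrated distributions.

Entropies:
  H(A) = 1.6440 bits
  H(B) = 0.8338 bits
  H(C) = 2.4212 bits
  H(D) = 2.5850 bits

Ranking: D > C > A > B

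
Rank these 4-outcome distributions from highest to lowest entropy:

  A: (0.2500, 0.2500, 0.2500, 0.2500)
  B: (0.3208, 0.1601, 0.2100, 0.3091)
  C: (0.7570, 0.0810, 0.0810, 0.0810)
A > B > C

Key insight: Entropy is maximized by uniform distributions and minimized by concentrated distributions.

- Uniform distributions have maximum entropy log₂(4) = 2.0000 bits
- The more "peaked" or concentrated a distribution, the lower its entropy

Entropies:
  H(A) = 2.0000 bits
  H(B) = 1.9458 bits
  H(C) = 1.1851 bits

Ranking: A > B > C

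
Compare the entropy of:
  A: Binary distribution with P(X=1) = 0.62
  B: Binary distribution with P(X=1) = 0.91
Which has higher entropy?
A

For binary distributions, entropy is maximized at p=0.5 and decreases as p moves toward 0 or 1.

H(A) = H(0.62) = 0.9580 bits
H(B) = H(0.91) = 0.4365 bits

Distribution A (p=0.62) is closer to uniform (p=0.5), so it has higher entropy.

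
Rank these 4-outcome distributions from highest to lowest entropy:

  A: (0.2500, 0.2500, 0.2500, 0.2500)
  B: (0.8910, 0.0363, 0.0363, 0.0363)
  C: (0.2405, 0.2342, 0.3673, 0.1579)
A > C > B

Key insight: Entropy is maximized by uniform distributions and minimized by concentrated distributions.

- Uniform distributions have maximum entropy log₂(4) = 2.0000 bits
- The more "peaked" or concentrated a distribution, the lower its entropy

Entropies:
  H(A) = 2.0000 bits
  H(B) = 0.6697 bits
  H(C) = 1.9362 bits

Ranking: A > C > B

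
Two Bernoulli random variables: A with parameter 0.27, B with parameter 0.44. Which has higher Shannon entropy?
B

For binary distributions, entropy is maximized at p=0.5 and decreases as p moves toward 0 or 1.

H(A) = H(0.27) = 0.8415 bits
H(B) = H(0.44) = 0.9896 bits

Distribution B (p=0.44) is closer to uniform (p=0.5), so it has higher entropy.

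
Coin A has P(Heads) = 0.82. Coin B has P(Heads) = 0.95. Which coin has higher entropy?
A

For binary distributions, entropy is maximized at p=0.5 and decreases as p moves toward 0 or 1.

H(A) = H(0.82) = 0.6801 bits
H(B) = H(0.95) = 0.2864 bits

Distribution A (p=0.82) is closer to uniform (p=0.5), so it has higher entropy.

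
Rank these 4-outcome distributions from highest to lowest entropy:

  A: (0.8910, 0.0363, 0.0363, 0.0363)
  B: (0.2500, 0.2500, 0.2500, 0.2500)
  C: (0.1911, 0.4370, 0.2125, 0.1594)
B > C > A

Key insight: Entropy is maximized by uniform distributions and minimized by concentrated distributions.

- Uniform distributions have maximum entropy log₂(4) = 2.0000 bits
- The more "peaked" or concentrated a distribution, the lower its entropy

Entropies:
  H(A) = 0.6697 bits
  H(B) = 2.0000 bits
  H(C) = 1.8753 bits

Ranking: B > C > A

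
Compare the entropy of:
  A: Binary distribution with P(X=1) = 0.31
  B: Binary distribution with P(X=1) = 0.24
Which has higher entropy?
A

For binary distributions, entropy is maximized at p=0.5 and decreases as p moves toward 0 or 1.

H(A) = H(0.31) = 0.8932 bits
H(B) = H(0.24) = 0.7950 bits

Distribution A (p=0.31) is closer to uniform (p=0.5), so it has higher entropy.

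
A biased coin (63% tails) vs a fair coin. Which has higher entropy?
Fair coin

The fair coin is uniform (p=0.5), maximizing binary entropy at 1 bit. The biased coin has H(0.63) ≈ 0.951 bits — its outcome is more predictable, so its entropy is lower.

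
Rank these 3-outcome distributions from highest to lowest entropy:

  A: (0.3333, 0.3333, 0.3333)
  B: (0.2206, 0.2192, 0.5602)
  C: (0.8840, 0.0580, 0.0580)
A > B > C

Key insight: Entropy is maximized by uniform distributions and minimized by concentrated distributions.

- Uniform distributions have maximum entropy log₂(3) = 1.5850 bits
- The more "peaked" or concentrated a distribution, the lower its entropy

Entropies:
  H(A) = 1.5850 bits
  H(B) = 1.4293 bits
  H(C) = 0.6338 bits

Ranking: A > B > C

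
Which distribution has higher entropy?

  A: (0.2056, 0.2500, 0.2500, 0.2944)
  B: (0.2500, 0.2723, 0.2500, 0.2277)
B

Both distributions are close to uniform, making this a harder comparison.

H(A) = 1.9886 bits
H(B) = 1.9971 bits

The distribution closer to uniform has higher entropy.
Answer: B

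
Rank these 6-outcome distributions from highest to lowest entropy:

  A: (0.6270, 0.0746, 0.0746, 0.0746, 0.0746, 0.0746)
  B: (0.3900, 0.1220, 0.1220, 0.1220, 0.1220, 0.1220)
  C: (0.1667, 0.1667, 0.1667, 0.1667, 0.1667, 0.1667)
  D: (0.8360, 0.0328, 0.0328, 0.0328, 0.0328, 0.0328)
C > B > A > D

Key insight: Entropy is maximized by uniform distributions and minimized by concentrated distributions.

Entropies:
  H(A) = 1.8190 bits
  H(B) = 2.3812 bits
  H(C) = 2.5850 bits
  H(D) = 1.0246 bits

Ranking: C > B > A > D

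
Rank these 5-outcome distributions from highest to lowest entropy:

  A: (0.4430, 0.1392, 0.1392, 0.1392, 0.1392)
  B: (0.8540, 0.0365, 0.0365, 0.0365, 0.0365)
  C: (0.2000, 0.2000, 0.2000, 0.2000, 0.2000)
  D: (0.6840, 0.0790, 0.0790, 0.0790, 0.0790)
C > A > D > B

Key insight: Entropy is maximized by uniform distributions and minimized by concentrated distributions.

Entropies:
  H(A) = 2.1046 bits
  H(B) = 0.8917 bits
  H(C) = 2.3219 bits
  H(D) = 1.5320 bits

Ranking: C > A > D > B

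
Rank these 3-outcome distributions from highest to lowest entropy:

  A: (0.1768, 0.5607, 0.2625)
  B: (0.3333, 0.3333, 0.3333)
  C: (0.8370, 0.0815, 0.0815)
B > A > C

Key insight: Entropy is maximized by uniform distributions and minimized by concentrated distributions.

- Uniform distributions have maximum entropy log₂(3) = 1.5850 bits
- The more "peaked" or concentrated a distribution, the lower its entropy

Entropies:
  H(A) = 1.4165 bits
  H(B) = 1.5850 bits
  H(C) = 0.8044 bits

Ranking: B > A > C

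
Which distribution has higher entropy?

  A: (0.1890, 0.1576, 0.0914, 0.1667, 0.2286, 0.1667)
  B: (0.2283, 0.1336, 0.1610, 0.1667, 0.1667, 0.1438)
B

Both distributions are close to uniform, making this a harder comparison.

H(A) = 2.5383 bits
H(B) = 2.5626 bits

The distribution closer to uniform has higher entropy.
Answer: B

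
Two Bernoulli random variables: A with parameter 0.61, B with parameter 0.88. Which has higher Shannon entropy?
A

For binary distributions, entropy is maximized at p=0.5 and decreases as p moves toward 0 or 1.

H(A) = H(0.61) = 0.9648 bits
H(B) = H(0.88) = 0.5294 bits

Distribution A (p=0.61) is closer to uniform (p=0.5), so it has higher entropy.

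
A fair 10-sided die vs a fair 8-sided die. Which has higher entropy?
10-sided die

Both are uniform distributions; for uniform over n outcomes, H = log₂(n). H(10-sided) = log₂(10) = 3.322 bits and H(8-sided) = log₂(8) = 3.000 bits. More outcomes in a uniform distribution means higher entropy.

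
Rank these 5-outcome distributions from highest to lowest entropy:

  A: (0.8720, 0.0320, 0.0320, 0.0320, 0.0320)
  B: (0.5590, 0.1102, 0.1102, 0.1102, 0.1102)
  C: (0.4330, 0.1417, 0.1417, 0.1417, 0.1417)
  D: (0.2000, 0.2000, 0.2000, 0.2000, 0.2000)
D > C > B > A

Key insight: Entropy is maximized by uniform distributions and minimized by concentrated distributions.

Entropies:
  H(A) = 0.8079 bits
  H(B) = 1.8719 bits
  H(C) = 2.1210 bits
  H(D) = 2.3219 bits

Ranking: D > C > B > A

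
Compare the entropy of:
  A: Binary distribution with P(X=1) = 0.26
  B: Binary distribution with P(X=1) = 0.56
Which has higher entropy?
B

For binary distributions, entropy is maximized at p=0.5 and decreases as p moves toward 0 or 1.

H(A) = H(0.26) = 0.8267 bits
H(B) = H(0.56) = 0.9896 bits

Distribution B (p=0.56) is closer to uniform (p=0.5), so it has higher entropy.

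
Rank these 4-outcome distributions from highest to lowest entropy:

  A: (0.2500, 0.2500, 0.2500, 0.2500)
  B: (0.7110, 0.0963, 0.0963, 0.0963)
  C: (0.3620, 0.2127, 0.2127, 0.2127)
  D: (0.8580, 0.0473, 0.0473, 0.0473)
A > C > B > D

Key insight: Entropy is maximized by uniform distributions and minimized by concentrated distributions.

Entropies:
  H(A) = 2.0000 bits
  H(B) = 1.3255 bits
  H(C) = 1.9555 bits
  H(D) = 0.8145 bits

Ranking: A > C > B > D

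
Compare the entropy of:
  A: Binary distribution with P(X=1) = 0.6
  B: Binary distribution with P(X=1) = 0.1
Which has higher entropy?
A

For binary distributions, entropy is maximized at p=0.5 and decreases as p moves toward 0 or 1.

H(A) = H(0.6) = 0.9710 bits
H(B) = H(0.1) = 0.4690 bits

Distribution A (p=0.6) is closer to uniform (p=0.5), so it has higher entropy.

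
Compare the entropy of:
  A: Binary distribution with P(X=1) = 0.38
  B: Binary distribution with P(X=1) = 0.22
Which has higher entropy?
A

For binary distributions, entropy is maximized at p=0.5 and decreases as p moves toward 0 or 1.

H(A) = H(0.38) = 0.9580 bits
H(B) = H(0.22) = 0.7602 bits

Distribution A (p=0.38) is closer to uniform (p=0.5), so it has higher entropy.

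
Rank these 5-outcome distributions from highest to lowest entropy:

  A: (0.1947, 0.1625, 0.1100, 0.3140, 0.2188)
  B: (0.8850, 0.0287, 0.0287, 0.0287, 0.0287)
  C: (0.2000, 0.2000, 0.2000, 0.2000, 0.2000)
C > A > B

Key insight: Entropy is maximized by uniform distributions and minimized by concentrated distributions.

- Uniform distributions have maximum entropy log₂(5) = 2.3219 bits
- The more "peaked" or concentrated a distribution, the lower its entropy

Entropies:
  H(A) = 2.2403 bits
  H(B) = 0.7448 bits
  H(C) = 2.3219 bits

Ranking: C > A > B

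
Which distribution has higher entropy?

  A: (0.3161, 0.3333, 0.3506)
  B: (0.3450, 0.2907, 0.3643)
A

Both distributions are close to uniform, making this a harder comparison.

H(A) = 1.5837 bits
H(B) = 1.5785 bits

The distribution closer to uniform has higher entropy.
Answer: A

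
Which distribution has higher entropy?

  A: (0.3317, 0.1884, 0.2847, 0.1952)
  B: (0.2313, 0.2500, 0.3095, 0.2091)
B

Both distributions are close to uniform, making this a harder comparison.

H(A) = 1.9579 bits
H(B) = 1.9844 bits

The distribution closer to uniform has higher entropy.
Answer: B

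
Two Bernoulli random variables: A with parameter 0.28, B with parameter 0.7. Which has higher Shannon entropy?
B

For binary distributions, entropy is maximized at p=0.5 and decreases as p moves toward 0 or 1.

H(A) = H(0.28) = 0.8555 bits
H(B) = H(0.7) = 0.8813 bits

Distribution B (p=0.7) is closer to uniform (p=0.5), so it has higher entropy.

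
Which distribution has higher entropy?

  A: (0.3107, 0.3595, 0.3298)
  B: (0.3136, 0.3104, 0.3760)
A

Both distributions are close to uniform, making this a harder comparison.

H(A) = 1.5824 bits
H(B) = 1.5792 bits

The distribution closer to uniform has higher entropy.
Answer: A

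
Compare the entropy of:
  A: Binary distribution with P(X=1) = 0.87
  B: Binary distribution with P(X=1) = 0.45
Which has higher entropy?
B

For binary distributions, entropy is maximized at p=0.5 and decreases as p moves toward 0 or 1.

H(A) = H(0.87) = 0.5574 bits
H(B) = H(0.45) = 0.9928 bits

Distribution B (p=0.45) is closer to uniform (p=0.5), so it has higher entropy.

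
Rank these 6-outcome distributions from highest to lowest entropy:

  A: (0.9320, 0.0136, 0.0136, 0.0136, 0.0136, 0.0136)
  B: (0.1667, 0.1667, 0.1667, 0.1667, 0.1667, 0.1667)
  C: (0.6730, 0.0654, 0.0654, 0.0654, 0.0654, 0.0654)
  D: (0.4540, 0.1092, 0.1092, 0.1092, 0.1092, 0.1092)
B > D > C > A

Key insight: Entropy is maximized by uniform distributions and minimized by concentrated distributions.

Entropies:
  H(A) = 0.5163 bits
  H(B) = 2.5850 bits
  H(C) = 1.6711 bits
  H(D) = 2.2617 bits

Ranking: B > D > C > A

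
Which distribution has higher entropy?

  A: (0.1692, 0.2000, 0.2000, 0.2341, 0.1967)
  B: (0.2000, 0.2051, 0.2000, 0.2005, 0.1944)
B

Both distributions are close to uniform, making this a harder comparison.

H(A) = 2.3143 bits
H(B) = 2.3217 bits

The distribution closer to uniform has higher entropy.
Answer: B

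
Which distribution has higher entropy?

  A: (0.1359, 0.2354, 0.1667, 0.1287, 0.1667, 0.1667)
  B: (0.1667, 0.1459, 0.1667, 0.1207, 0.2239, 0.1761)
B

Both distributions are close to uniform, making this a harder comparison.

H(A) = 2.5557 bits
H(B) = 2.5597 bits

The distribution closer to uniform has higher entropy.
Answer: B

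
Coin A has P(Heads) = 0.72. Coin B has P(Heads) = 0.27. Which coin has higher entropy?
A

For binary distributions, entropy is maximized at p=0.5 and decreases as p moves toward 0 or 1.

H(A) = H(0.72) = 0.8555 bits
H(B) = H(0.27) = 0.8415 bits

Distribution A (p=0.72) is closer to uniform (p=0.5), so it has higher entropy.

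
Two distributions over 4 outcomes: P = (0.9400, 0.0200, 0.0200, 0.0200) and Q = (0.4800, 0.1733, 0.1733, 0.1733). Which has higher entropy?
Q

P is highly concentrated on one outcome (94%), making it nearly deterministic. Q spreads its mass more evenly (max 48%). The more spread-out distribution has higher entropy: H(P) ≈ 0.423 bits, H(Q) ≈ 1.823 bits.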